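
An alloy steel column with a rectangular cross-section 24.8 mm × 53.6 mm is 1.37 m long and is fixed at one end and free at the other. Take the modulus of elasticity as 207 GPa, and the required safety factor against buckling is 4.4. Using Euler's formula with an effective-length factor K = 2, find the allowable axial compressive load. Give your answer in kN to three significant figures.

Buckling occurs about the weak axis: I_min = h·b³/12 = 53.6×24.8³/12 = 68130 mm⁴ (b = 24.8 mm is the smaller dimension).
Effective length L_e = KL = 2×1.37 m = 2740 mm.
Euler critical load P_cr = π²EI/L_e² = π²×207000×68130/2740² = 18540 N.
P_allow = P_cr/n = 18540/4.4 = 4214 N.

P_allow = 4.21 kN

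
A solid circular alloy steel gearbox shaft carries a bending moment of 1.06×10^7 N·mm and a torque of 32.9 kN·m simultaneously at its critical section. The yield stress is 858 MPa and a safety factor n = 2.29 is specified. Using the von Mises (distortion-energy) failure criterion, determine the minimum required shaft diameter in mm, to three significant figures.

d = 93.8 mm

σ_allow = σ_y/n = 858/2.29 = 374.7 MPa.
For a solid shaft σ_b = 32M/(πd³) and τ = 16T/(πd³), so the von Mises stress is σ' = (16/πd³)·√(4M²+3T²).
√(4M²+3T²) = √(4×(1.060×10^7)² + 3×(3.290×10^7)²) = 6.080×10^7 N·mm.
d³ = 16×6.080×10^7/(π×374.7) = 826500 mm³.
d = 93.84 mm.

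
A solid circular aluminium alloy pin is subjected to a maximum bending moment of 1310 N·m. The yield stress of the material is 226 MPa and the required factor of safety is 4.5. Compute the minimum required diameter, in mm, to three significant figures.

σ_allow = 226/4.5 = 50.22 MPa.
For a solid circular section σ = 32M/(πd³), so d³ = 32M/(π σ_allow) = 32×1310000/(π×50.22) = 265700 mm³.
d = 64.29 mm.

d = 64.3 mm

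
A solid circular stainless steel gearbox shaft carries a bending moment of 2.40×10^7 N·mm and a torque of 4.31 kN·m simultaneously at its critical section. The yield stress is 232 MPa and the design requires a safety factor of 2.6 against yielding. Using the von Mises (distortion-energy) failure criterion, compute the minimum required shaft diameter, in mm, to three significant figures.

d = 140 mm

σ_allow = σ_y/n = 232/2.6 = 89.23 MPa.
For a solid shaft σ_b = 32M/(πd³) and τ = 16T/(πd³), so the von Mises stress is σ' = (16/πd³)·√(4M²+3T²).
√(4M²+3T²) = √(4×(2.400×10^7)² + 3×(4.310×10^6)²) = 4.858×10^7 N·mm.
d³ = 16×4.858×10^7/(π×89.23) = 2.773×10^6 mm³.
d = 140.5 mm.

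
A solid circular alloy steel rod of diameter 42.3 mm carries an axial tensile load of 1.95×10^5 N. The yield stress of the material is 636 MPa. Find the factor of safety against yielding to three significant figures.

n = 4.58

A = πd²/4 = 1405 mm².
σ = F/A = 195000/1405 = 138.8 MPa.
n = 636/138.8 = 4.583.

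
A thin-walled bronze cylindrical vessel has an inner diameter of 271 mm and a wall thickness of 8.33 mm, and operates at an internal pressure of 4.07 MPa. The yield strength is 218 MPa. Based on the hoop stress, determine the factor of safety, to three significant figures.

σ_h = pD/(2t) = 4.07×271/(2×8.33) = 66.20 MPa.
n = 218/66.20 = 3.293.

n = 3.29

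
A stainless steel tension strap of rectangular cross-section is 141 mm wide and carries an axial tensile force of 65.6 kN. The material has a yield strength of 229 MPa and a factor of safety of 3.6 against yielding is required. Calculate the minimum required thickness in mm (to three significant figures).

t = 7.31 mm

σ_allow = 229/3.6 = 63.61 MPa.
Required area A = F/σ_allow = 65600/63.61 = 1031 mm².
t = A/w = 1031/141 = 7.314 mm.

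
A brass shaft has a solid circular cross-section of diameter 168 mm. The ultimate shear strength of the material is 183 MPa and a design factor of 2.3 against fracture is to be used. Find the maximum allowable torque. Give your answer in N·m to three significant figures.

T_allow = 74100 N·m

τ_allow = 183/2.3 = 79.57 MPa.
For a solid shaft T_allow = τ_allow·πd³/16; πd³/16 = π×168³/16 = 931000 mm³.
T_allow = 79.57×931000 = 7.408×10^7 N·mm = 74080 N·m.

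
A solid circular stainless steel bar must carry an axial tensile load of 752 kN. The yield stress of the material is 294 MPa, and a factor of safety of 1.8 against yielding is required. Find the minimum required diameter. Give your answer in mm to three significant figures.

d = 76.6 mm

Allowable stress σ_allow = 294/1.8 = 163.3 MPa.
Required area A = F/σ_allow = 752000/163.3 = 4604 mm².
A = πd²/4 → d = √(4A/π) = 76.56 mm.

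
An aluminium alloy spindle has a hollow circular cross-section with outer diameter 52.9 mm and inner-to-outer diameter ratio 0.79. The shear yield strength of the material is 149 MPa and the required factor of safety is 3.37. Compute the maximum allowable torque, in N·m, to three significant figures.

τ_allow = 149/3.37 = 44.21 MPa.
For a hollow shaft T_allow = τ_allow·πd_o³(1−k⁴)/16 with 1−k⁴ = 0.6105, so πd_o³(1−k⁴)/16 = 17750 mm³.
T_allow = 44.21×17750 = 784600 N·mm = 784.6 N·m.

T_allow = 785 N·m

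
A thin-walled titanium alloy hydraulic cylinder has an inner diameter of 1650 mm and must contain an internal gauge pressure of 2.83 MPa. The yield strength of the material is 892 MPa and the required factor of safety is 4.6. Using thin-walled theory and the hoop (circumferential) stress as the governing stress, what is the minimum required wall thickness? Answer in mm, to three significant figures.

t = 12.0 mm

σ_allow = 892/4.6 = 193.9 MPa.
Hoop stress σ_h = pD/(2t), so t = pD/(2σ_allow) = 2.83×1650/(2×193.9) = 12.04 mm.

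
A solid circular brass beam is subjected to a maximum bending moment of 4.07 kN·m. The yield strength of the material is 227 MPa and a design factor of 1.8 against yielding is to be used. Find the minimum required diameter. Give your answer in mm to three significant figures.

σ_allow = 227/1.8 = 126.1 MPa.
For a solid circular section σ = 32M/(πd³), so d³ = 32M/(π σ_allow) = 32×4070000/(π×126.1) = 328700 mm³.
d = 69.02 mm.

d = 69.0 mm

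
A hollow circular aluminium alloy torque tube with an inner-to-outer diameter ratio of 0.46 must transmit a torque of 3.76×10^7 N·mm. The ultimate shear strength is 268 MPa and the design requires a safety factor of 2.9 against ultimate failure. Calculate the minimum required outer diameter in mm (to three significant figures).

τ_allow = 268/2.9 = 92.41 MPa.
For a hollow shaft τ = 16T/[πd_o³(1−k⁴)] with k = 0.46, so 1−k⁴ = 0.9552.
d_o³ = 16T/[π τ_allow (1−k⁴)] = 16×3.7600×10^7/(π×92.41×0.9552) = 2.169×10^6 mm³.
d_o = 129.5 mm.

d_o = 129 mm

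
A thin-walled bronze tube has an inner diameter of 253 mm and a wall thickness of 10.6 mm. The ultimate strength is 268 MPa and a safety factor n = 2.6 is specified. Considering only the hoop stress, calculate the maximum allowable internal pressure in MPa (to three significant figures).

p_allow = 8.64 MPa

σ_allow = 268/2.6 = 103.1 MPa.
σ_h = pD/(2t) → p_allow = 2σ_allow t/D = 2×103.1×10.6/253 = 8.637 MPa.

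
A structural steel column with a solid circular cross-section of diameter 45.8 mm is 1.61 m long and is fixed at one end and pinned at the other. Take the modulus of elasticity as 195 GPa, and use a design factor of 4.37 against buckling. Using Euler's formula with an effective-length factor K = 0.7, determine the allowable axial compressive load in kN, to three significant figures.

I = πd⁴/64 = π×45.8⁴/64 = 216000 mm⁴.
Effective length L_e = KL = 0.7×1.61 m = 1127 mm.
Euler critical load P_cr = π²EI/L_e² = π²×195000×216000/1127² = 327300 N.
P_allow = P_cr/n = 327300/4.37 = 74890 N.

P_allow = 74.9 kN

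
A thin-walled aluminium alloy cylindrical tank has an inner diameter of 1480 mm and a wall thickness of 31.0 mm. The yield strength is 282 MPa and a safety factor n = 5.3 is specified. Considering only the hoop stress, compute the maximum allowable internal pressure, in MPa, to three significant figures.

σ_allow = 282/5.3 = 53.21 MPa.
σ_h = pD/(2t) → p_allow = 2σ_allow t/D = 2×53.21×31.0/1480 = 2.229 MPa.

p_allow = 2.23 MPa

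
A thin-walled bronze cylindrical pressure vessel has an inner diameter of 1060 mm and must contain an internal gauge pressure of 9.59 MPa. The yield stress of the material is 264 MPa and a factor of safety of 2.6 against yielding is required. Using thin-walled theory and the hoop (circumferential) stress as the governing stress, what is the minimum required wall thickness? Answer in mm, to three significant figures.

σ_allow = 264/2.6 = 101.5 MPa.
Hoop stress σ_h = pD/(2t), so t = pD/(2σ_allow) = 9.59×1060/(2×101.5) = 50.06 mm.

t = 50.1 mm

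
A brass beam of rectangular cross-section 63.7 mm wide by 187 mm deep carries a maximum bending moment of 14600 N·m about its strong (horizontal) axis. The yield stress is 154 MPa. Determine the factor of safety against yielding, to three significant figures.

Section modulus S = bh²/6 = 63.7×187²/6 = 371300 mm³.
σ = M/S = 1.4600×10^7/371300 = 39.33 MPa.
n = 154/39.33 = 3.916.

n = 3.92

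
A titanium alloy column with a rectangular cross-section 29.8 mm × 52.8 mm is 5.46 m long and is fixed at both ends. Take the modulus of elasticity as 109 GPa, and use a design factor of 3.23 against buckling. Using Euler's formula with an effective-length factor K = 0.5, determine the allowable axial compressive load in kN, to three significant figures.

P_allow = 5.20 kN

Buckling occurs about the weak axis: I_min = h·b³/12 = 52.8×29.8³/12 = 116400 mm⁴ (b = 29.8 mm is the smaller dimension).
Effective length L_e = KL = 0.5×5.46 m = 2730 mm.
Euler critical load P_cr = π²EI/L_e² = π²×109000×116400/2730² = 16810 N.
P_allow = P_cr/n = 16810/3.23 = 5204 N.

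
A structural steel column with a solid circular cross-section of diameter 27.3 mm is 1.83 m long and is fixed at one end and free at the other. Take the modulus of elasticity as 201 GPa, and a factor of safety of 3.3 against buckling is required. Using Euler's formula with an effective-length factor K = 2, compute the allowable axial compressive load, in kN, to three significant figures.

P_allow = 1.22 kN

I = πd⁴/64 = π×27.3⁴/64 = 27270 mm⁴.
Effective length L_e = KL = 2×1.83 m = 3660 mm.
Euler critical load P_cr = π²EI/L_e² = π²×201000×27270/3660² = 4038 N.
P_allow = P_cr/n = 4038/3.3 = 1224 N.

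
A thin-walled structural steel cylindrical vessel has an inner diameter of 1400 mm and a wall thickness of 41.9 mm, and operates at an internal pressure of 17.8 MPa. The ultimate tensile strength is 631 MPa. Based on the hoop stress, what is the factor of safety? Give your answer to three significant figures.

n = 2.12

σ_h = pD/(2t) = 17.8×1400/(2×41.9) = 297.4 MPa.
n = 631/297.4 = 2.122.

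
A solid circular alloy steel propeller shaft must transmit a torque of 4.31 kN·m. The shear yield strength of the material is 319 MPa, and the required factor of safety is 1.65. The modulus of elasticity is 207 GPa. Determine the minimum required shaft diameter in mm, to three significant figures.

d = 48.4 mm

Allowable shear stress τ_allow = 319/1.65 = 193.3 MPa.
For a solid shaft τ = 16T/(πd³), so d³ = 16T/(π τ_allow) = 16×4310000/(π×193.3) = 113500 mm³.
d = (113500)^(1/3) = 48.42 mm.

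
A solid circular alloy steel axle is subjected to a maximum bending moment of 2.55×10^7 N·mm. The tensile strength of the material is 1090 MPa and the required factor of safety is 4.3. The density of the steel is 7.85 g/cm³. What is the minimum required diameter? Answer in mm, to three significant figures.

σ_allow = 1090/4.3 = 253.5 MPa.
For a solid circular section σ = 32M/(πd³), so d³ = 32M/(π σ_allow) = 32×2.5500×10^7/(π×253.5) = 1.025×10^6 mm³.
d = 100.8 mm.

d = 101 mm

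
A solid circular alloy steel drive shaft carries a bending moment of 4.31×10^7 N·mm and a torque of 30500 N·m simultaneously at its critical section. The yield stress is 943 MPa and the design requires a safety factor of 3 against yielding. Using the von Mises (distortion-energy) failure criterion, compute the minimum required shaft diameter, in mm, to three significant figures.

σ_allow = σ_y/n = 943/3 = 314.3 MPa.
For a solid shaft σ_b = 32M/(πd³) and τ = 16T/(πd³), so the von Mises stress is σ' = (16/πd³)·√(4M²+3T²).
√(4M²+3T²) = √(4×(4.310×10^7)² + 3×(3.050×10^7)²) = 1.011×10^8 N·mm.
d³ = 16×1.011×10^8/(π×314.3) = 1.638×10^6 mm³.
d = 117.9 mm.

d = 118 mm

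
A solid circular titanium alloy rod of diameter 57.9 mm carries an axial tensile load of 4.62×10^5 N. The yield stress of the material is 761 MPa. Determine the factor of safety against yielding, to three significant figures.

n = 4.34

A = πd²/4 = 2633 mm².
σ = F/A = 462000/2633 = 175.5 MPa.
n = 761/175.5 = 4.337.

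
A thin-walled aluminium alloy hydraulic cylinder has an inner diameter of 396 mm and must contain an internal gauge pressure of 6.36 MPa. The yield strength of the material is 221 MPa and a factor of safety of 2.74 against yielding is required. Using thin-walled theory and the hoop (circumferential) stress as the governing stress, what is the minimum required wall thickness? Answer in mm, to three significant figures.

t = 15.6 mm

σ_allow = 221/2.74 = 80.66 MPa.
Hoop stress σ_h = pD/(2t), so t = pD/(2σ_allow) = 6.36×396/(2×80.66) = 15.61 mm.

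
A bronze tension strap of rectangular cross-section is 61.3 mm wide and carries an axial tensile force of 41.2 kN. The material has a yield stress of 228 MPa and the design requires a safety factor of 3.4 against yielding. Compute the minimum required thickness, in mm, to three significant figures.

σ_allow = 228/3.4 = 67.06 MPa.
Required area A = F/σ_allow = 41200/67.06 = 614.4 mm².
t = A/w = 614.4/61.3 = 10.02 mm.

t = 10.0 mm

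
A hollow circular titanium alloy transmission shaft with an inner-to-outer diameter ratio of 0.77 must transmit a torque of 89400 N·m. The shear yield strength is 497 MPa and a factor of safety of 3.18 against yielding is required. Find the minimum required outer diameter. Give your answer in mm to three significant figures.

τ_allow = 497/3.18 = 156.3 MPa.
For a hollow shaft τ = 16T/[πd_o³(1−k⁴)] with k = 0.77, so 1−k⁴ = 0.6485.
d_o³ = 16T/[π τ_allow (1−k⁴)] = 16×8.9400×10^7/(π×156.3×0.6485) = 4.493×10^6 mm³.
d_o = 165.0 mm.

d_o = 165 mm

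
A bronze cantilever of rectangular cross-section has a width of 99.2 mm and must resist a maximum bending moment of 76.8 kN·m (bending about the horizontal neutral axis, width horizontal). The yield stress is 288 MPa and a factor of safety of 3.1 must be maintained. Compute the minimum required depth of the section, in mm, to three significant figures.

h = 224 mm

σ_allow = 288/3.1 = 92.90 MPa.
For a rectangular section σ = 6M/(bh²), so h² = 6M/(b σ_allow) = 6×7.6800×10^7/(99.2×92.90) = 50000 mm².
h = 223.6 mm.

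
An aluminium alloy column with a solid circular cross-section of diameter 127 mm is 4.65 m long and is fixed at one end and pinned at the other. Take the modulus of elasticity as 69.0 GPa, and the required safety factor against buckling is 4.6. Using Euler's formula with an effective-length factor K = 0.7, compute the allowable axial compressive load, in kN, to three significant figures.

I = πd⁴/64 = π×127⁴/64 = 1.277×10^7 mm⁴.
Effective length L_e = KL = 0.7×4.65 m = 3255 mm.
Euler critical load P_cr = π²EI/L_e² = π²×69000×1.277×10^7/3255² = 820800 N.
P_allow = P_cr/n = 820800/4.6 = 178400 N.

P_allow = 178 kN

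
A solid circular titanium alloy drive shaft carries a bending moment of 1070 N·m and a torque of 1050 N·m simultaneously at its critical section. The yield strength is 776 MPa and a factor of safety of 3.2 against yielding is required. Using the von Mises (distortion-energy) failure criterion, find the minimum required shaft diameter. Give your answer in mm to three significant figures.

d = 38.9 mm

σ_allow = σ_y/n = 776/3.2 = 242.5 MPa.
For a solid shaft σ_b = 32M/(πd³) and τ = 16T/(πd³), so the von Mises stress is σ' = (16/πd³)·√(4M²+3T²).
√(4M²+3T²) = √(4×(1.070×10^6)² + 3×(1.050×10^6)²) = 2.808×10^6 N·mm.
d³ = 16×2.808×10^6/(π×242.5) = 58980 mm³.
d = 38.93 mm.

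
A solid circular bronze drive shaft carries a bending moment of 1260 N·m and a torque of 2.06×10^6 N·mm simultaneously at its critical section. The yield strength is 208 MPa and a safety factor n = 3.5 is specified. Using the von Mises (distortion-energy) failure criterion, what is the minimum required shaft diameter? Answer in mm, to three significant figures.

σ_allow = σ_y/n = 208/3.5 = 59.43 MPa.
For a solid shaft σ_b = 32M/(πd³) and τ = 16T/(πd³), so the von Mises stress is σ' = (16/πd³)·√(4M²+3T²).
√(4M²+3T²) = √(4×(1.260×10^6)² + 3×(2.060×10^6)²) = 4.368×10^6 N·mm.
d³ = 16×4.368×10^6/(π×59.43) = 374300 mm³.
d = 72.07 mm.

d = 72.1 mm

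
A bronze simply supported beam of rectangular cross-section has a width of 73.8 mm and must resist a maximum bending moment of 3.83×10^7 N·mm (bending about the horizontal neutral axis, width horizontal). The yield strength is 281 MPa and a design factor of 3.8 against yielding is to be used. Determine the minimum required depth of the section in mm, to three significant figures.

h = 205 mm

σ_allow = 281/3.8 = 73.95 MPa.
For a rectangular section σ = 6M/(bh²), so h² = 6M/(b σ_allow) = 6×3.8300×10^7/(73.8×73.95) = 42110 mm².
h = 205.2 mm.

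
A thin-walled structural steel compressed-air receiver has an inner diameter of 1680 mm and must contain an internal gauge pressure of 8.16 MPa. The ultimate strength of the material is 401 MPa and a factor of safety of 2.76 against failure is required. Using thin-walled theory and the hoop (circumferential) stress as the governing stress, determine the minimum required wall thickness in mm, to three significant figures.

σ_allow = 401/2.76 = 145.3 MPa.
Hoop stress σ_h = pD/(2t), so t = pD/(2σ_allow) = 8.16×1680/(2×145.3) = 47.18 mm.

t = 47.2 mm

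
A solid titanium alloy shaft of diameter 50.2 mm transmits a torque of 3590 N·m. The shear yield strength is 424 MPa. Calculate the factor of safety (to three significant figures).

τ = 16T/(πd³) = 16×3590000/(π×50.2³) = 144.5 MPa.
n = τ_limit/τ = 424/144.5 = 2.934.

n = 2.93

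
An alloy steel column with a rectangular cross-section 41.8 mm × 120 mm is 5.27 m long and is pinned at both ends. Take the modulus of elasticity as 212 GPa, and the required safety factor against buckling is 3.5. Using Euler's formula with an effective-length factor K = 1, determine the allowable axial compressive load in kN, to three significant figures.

P_allow = 15.7 kN

Buckling occurs about the weak axis: I_min = h·b³/12 = 120×41.8³/12 = 730300 mm⁴ (b = 41.8 mm is the smaller dimension).
Effective length L_e = KL = 1×5.27 m = 5270 mm.
Euler critical load P_cr = π²EI/L_e² = π²×212000×730300/5270² = 55020 N.
P_allow = P_cr/n = 55020/3.5 = 15720 N.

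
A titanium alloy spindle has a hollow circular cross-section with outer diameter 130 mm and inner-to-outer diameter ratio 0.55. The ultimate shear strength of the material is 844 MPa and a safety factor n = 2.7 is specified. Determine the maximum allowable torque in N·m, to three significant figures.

T_allow = 1.23×10^5 N·m

τ_allow = 844/2.7 = 312.6 MPa.
For a hollow shaft T_allow = τ_allow·πd_o³(1−k⁴)/16 with 1−k⁴ = 0.9085, so πd_o³(1−k⁴)/16 = 391900 mm³.
T_allow = 312.6×391900 = 1.225×10^8 N·mm = 122500 N·m.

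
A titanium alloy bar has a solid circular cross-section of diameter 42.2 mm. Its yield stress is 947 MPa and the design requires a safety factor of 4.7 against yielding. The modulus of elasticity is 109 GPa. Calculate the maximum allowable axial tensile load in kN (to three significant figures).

σ_allow = 947/4.7 = 201.5 MPa.
A = πd²/4 = π×42.2²/4 = 1399 mm².
F_allow = σ_allow × A = 201.5×1399 = 281800 N.

F_allow = 282 kN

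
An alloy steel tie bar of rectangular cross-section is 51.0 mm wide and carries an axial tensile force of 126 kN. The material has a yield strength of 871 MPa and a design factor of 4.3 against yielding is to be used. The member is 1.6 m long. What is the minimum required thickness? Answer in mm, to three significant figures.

t = 12.2 mm

σ_allow = 871/4.3 = 202.6 MPa.
Required area A = F/σ_allow = 126000/202.6 = 622.0 mm².
t = A/w = 622.0/51.0 = 12.20 mm.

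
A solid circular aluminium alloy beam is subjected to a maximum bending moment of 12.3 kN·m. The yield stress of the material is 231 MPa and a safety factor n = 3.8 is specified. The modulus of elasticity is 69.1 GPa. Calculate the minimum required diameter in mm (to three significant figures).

σ_allow = 231/3.8 = 60.79 MPa.
For a solid circular section σ = 32M/(πd³), so d³ = 32M/(π σ_allow) = 32×1.2300×10^7/(π×60.79) = 2.061×10^6 mm³.
d = 127.3 mm.

d = 127 mm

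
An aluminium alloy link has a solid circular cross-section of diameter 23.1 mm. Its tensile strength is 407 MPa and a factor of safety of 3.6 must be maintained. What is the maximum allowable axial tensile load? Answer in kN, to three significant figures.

F_allow = 47.4 kN

σ_allow = 407/3.6 = 113.1 MPa.
A = πd²/4 = π×23.1²/4 = 419.1 mm².
F_allow = σ_allow × A = 113.1×419.1 = 47380 N.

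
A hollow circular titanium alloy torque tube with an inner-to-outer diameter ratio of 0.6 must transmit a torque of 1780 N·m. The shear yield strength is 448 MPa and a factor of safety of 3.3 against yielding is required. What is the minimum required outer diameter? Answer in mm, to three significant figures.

τ_allow = 448/3.3 = 135.8 MPa.
For a hollow shaft τ = 16T/[πd_o³(1−k⁴)] with k = 0.6, so 1−k⁴ = 0.8704.
d_o³ = 16T/[π τ_allow (1−k⁴)] = 16×1780000/(π×135.8×0.8704) = 76720 mm³.
d_o = 42.49 mm.

d_o = 42.5 mm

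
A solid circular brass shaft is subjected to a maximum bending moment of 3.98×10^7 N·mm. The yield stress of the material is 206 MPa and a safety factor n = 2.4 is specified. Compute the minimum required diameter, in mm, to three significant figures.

d = 168 mm

σ_allow = 206/2.4 = 85.83 MPa.
For a solid circular section σ = 32M/(πd³), so d³ = 32M/(π σ_allow) = 32×3.9800×10^7/(π×85.83) = 4.723×10^6 mm³.
d = 167.8 mm.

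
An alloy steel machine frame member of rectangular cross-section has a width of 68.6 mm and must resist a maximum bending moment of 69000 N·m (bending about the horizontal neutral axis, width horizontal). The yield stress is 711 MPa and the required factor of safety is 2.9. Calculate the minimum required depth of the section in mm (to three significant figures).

σ_allow = 711/2.9 = 245.2 MPa.
For a rectangular section σ = 6M/(bh²), so h² = 6M/(b σ_allow) = 6×6.9000×10^7/(68.6×245.2) = 24620 mm².
h = 156.9 mm.

h = 157 mm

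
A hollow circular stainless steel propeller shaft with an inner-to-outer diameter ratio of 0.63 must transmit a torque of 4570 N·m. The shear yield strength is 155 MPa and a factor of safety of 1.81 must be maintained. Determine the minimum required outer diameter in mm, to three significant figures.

d_o = 68.6 mm

τ_allow = 155/1.81 = 85.64 MPa.
For a hollow shaft τ = 16T/[πd_o³(1−k⁴)] with k = 0.63, so 1−k⁴ = 0.8425.
d_o³ = 16T/[π τ_allow (1−k⁴)] = 16×4570000/(π×85.64×0.8425) = 322600 mm³.
d_o = 68.58 mm.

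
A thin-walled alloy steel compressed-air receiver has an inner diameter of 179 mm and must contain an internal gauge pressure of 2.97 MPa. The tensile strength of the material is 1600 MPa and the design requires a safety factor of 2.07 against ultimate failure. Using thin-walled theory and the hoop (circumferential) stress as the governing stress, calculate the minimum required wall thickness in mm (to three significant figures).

t = 0.344 mm

σ_allow = 1600/2.07 = 772.9 MPa.
Hoop stress σ_h = pD/(2t), so t = pD/(2σ_allow) = 2.97×179/(2×772.9) = 0.3439 mm.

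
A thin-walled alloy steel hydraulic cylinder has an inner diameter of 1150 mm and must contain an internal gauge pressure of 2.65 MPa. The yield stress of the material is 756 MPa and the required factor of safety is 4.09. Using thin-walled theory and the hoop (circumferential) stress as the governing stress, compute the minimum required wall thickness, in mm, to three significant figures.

t = 8.24 mm

σ_allow = 756/4.09 = 184.8 MPa.
Hoop stress σ_h = pD/(2t), so t = pD/(2σ_allow) = 2.65×1150/(2×184.8) = 8.244 mm.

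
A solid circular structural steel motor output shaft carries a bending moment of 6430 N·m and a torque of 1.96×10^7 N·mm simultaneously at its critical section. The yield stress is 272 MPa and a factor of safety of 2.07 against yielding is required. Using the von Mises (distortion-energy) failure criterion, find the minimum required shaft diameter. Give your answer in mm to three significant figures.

d = 112 mm

σ_allow = σ_y/n = 272/2.07 = 131.4 MPa.
For a solid shaft σ_b = 32M/(πd³) and τ = 16T/(πd³), so the von Mises stress is σ' = (16/πd³)·√(4M²+3T²).
√(4M²+3T²) = √(4×(6.430×10^6)² + 3×(1.960×10^7)²) = 3.630×10^7 N·mm.
d³ = 16×3.630×10^7/(π×131.4) = 1.407×10^6 mm³.
d = 112.1 mm.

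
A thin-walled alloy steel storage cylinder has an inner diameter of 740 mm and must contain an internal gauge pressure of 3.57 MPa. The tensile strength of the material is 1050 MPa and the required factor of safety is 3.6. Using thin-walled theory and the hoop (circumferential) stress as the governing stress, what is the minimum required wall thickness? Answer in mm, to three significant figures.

t = 4.53 mm

σ_allow = 1050/3.6 = 291.7 MPa.
Hoop stress σ_h = pD/(2t), so t = pD/(2σ_allow) = 3.57×740/(2×291.7) = 4.529 mm.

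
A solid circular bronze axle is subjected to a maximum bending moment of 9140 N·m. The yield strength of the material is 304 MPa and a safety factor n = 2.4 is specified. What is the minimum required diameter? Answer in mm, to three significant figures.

σ_allow = 304/2.4 = 126.7 MPa.
For a solid circular section σ = 32M/(πd³), so d³ = 32M/(π σ_allow) = 32×9140000/(π×126.7) = 735000 mm³.
d = 90.25 mm.

d = 90.2 mm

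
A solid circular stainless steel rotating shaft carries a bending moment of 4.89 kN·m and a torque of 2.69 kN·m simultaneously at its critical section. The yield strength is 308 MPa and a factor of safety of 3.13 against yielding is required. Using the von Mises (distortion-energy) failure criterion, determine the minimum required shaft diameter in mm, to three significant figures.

d = 82.5 mm

σ_allow = σ_y/n = 308/3.13 = 98.40 MPa.
For a solid shaft σ_b = 32M/(πd³) and τ = 16T/(πd³), so the von Mises stress is σ' = (16/πd³)·√(4M²+3T²).
√(4M²+3T²) = √(4×(4.890×10^6)² + 3×(2.690×10^6)²) = 1.083×10^7 N·mm.
d³ = 16×1.083×10^7/(π×98.40) = 560700 mm³.
d = 82.46 mm.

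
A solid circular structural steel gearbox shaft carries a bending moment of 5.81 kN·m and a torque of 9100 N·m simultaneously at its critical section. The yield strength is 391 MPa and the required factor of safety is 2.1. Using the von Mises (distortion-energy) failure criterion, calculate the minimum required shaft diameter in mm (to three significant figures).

σ_allow = σ_y/n = 391/2.1 = 186.2 MPa.
For a solid shaft σ_b = 32M/(πd³) and τ = 16T/(πd³), so the von Mises stress is σ' = (16/πd³)·√(4M²+3T²).
√(4M²+3T²) = √(4×(5.810×10^6)² + 3×(9.100×10^6)²) = 1.958×10^7 N·mm.
d³ = 16×1.958×10^7/(π×186.2) = 535600 mm³.
d = 81.21 mm.

d = 81.2 mm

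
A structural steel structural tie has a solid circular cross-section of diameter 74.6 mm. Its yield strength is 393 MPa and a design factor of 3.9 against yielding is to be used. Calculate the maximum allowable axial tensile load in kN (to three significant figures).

F_allow = 440 kN

σ_allow = 393/3.9 = 100.8 MPa.
A = πd²/4 = π×74.6²/4 = 4371 mm².
F_allow = σ_allow × A = 100.8×4371 = 440400 N.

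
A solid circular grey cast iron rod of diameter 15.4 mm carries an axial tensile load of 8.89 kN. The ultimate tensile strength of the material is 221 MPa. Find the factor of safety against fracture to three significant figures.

n = 4.63

A = πd²/4 = 186.3 mm².
σ = F/A = 8890.0/186.3 = 47.73 MPa.
n = 221/47.73 = 4.630.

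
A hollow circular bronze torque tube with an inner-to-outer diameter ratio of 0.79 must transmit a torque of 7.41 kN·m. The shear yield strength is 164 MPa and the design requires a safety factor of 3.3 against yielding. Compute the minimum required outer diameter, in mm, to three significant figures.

τ_allow = 164/3.3 = 49.70 MPa.
For a hollow shaft τ = 16T/[πd_o³(1−k⁴)] with k = 0.79, so 1−k⁴ = 0.6105.
d_o³ = 16T/[π τ_allow (1−k⁴)] = 16×7410000/(π×49.70×0.6105) = 1.244×10^6 mm³.
d_o = 107.5 mm.

d_o = 108 mm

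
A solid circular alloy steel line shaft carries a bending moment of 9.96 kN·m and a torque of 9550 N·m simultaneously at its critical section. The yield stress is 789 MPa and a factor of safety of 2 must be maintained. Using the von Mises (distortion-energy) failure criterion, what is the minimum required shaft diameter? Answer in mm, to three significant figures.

d = 69.4 mm

σ_allow = σ_y/n = 789/2 = 394.5 MPa.
For a solid shaft σ_b = 32M/(πd³) and τ = 16T/(πd³), so the von Mises stress is σ' = (16/πd³)·√(4M²+3T²).
√(4M²+3T²) = √(4×(9.960×10^6)² + 3×(9.550×10^6)²) = 2.589×10^7 N·mm.
d³ = 16×2.589×10^7/(π×394.5) = 334300 mm³.
d = 69.40 mm.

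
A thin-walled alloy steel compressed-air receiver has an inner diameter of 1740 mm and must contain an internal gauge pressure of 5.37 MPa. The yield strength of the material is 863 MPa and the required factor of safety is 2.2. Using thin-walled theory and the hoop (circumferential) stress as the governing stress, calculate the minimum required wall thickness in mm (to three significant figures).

σ_allow = 863/2.2 = 392.3 MPa.
Hoop stress σ_h = pD/(2t), so t = pD/(2σ_allow) = 5.37×1740/(2×392.3) = 11.91 mm.

t = 11.9 mm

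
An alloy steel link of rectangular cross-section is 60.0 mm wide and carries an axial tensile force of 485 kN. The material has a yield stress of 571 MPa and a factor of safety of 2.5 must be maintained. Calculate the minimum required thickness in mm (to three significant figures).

t = 35.4 mm

σ_allow = 571/2.5 = 228.4 MPa.
Required area A = F/σ_allow = 485000/228.4 = 2123 mm².
t = A/w = 2123/60.0 = 35.39 mm.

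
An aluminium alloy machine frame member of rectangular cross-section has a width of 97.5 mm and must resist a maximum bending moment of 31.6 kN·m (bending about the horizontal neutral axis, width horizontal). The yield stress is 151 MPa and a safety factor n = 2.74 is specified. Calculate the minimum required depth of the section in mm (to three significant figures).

h = 188 mm

σ_allow = 151/2.74 = 55.11 MPa.
For a rectangular section σ = 6M/(bh²), so h² = 6M/(b σ_allow) = 6×3.1600×10^7/(97.5×55.11) = 35290 mm².
h = 187.8 mm.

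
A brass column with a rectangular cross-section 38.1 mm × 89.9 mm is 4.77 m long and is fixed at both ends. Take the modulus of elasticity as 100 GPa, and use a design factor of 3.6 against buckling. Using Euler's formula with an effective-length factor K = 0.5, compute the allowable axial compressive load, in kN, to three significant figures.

P_allow = 20.0 kN

Buckling occurs about the weak axis: I_min = h·b³/12 = 89.9×38.1³/12 = 414300 mm⁴ (b = 38.1 mm is the smaller dimension).
Effective length L_e = KL = 0.5×4.77 m = 2385 mm.
Euler critical load P_cr = π²EI/L_e² = π²×100000×414300/2385² = 71890 N.
P_allow = P_cr/n = 71890/3.6 = 19970 N.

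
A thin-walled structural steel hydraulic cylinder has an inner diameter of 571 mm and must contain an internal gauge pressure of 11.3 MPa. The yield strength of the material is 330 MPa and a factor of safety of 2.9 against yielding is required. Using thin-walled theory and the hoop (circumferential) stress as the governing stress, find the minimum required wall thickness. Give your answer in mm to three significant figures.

t = 28.4 mm

σ_allow = 330/2.9 = 113.8 MPa.
Hoop stress σ_h = pD/(2t), so t = pD/(2σ_allow) = 11.3×571/(2×113.8) = 28.35 mm.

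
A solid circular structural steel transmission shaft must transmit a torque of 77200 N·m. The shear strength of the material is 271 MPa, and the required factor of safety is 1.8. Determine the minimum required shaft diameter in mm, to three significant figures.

d = 138 mm

Allowable shear stress τ_allow = 271/1.8 = 150.6 MPa.
For a solid shaft τ = 16T/(πd³), so d³ = 16T/(π τ_allow) = 16×7.7200×10^7/(π×150.6) = 2.612×10^6 mm³.
d = (2.612×10^6)^(1/3) = 137.7 mm.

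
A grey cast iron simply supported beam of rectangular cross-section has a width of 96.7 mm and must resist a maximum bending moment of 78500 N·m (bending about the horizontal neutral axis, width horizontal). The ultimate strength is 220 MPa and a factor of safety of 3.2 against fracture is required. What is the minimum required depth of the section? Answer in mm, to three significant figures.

σ_allow = 220/3.2 = 68.75 MPa.
For a rectangular section σ = 6M/(bh²), so h² = 6M/(b σ_allow) = 6×7.8500×10^7/(96.7×68.75) = 70850 mm².
h = 266.2 mm.

h = 266 mm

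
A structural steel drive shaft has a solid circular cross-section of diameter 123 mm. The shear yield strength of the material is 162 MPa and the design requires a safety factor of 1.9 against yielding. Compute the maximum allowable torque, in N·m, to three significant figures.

T_allow = 31200 N·m

τ_allow = 162/1.9 = 85.26 MPa.
For a solid shaft T_allow = τ_allow·πd³/16; πd³/16 = π×123³/16 = 365400 mm³.
T_allow = 85.26×365400 = 3.115×10^7 N·mm = 31150 N·m.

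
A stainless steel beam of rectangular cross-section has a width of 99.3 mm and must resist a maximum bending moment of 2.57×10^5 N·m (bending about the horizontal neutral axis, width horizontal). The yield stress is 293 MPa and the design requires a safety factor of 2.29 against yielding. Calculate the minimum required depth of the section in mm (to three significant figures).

σ_allow = 293/2.29 = 127.9 MPa.
For a rectangular section σ = 6M/(bh²), so h² = 6M/(b σ_allow) = 6×2.5700×10^8/(99.3×127.9) = 121400 mm².
h = 348.4 mm.

h = 348 mm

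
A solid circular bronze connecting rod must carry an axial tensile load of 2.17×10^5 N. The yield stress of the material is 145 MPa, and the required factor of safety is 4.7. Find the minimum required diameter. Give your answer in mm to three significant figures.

Allowable stress σ_allow = 145/4.7 = 30.85 MPa.
Required area A = F/σ_allow = 217000/30.85 = 7034 mm².
A = πd²/4 → d = √(4A/π) = 94.63 mm.

d = 94.6 mm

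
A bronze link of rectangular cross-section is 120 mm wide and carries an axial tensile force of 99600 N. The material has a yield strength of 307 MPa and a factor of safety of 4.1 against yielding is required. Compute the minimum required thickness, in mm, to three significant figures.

σ_allow = 307/4.1 = 74.88 MPa.
Required area A = F/σ_allow = 99600/74.88 = 1330 mm².
t = A/w = 1330/120 = 11.08 mm.

t = 11.1 mm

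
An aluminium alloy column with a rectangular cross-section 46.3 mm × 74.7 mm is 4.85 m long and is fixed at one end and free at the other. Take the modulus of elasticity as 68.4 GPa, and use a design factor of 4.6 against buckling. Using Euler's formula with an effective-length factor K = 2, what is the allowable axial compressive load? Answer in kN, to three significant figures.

Buckling occurs about the weak axis: I_min = h·b³/12 = 74.7×46.3³/12 = 617800 mm⁴ (b = 46.3 mm is the smaller dimension).
Effective length L_e = KL = 2×4.85 m = 9700 mm.
Euler critical load P_cr = π²EI/L_e² = π²×68400×617800/9700² = 4433 N.
P_allow = P_cr/n = 4433/4.6 = 963.7 N.

P_allow = 0.964 kN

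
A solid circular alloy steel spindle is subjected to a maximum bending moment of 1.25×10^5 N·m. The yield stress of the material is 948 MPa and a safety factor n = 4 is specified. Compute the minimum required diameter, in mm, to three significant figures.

d = 175 mm

σ_allow = 948/4 = 237.0 MPa.
For a solid circular section σ = 32M/(πd³), so d³ = 32M/(π σ_allow) = 32×1.2500×10^8/(π×237.0) = 5.372×10^6 mm³.
d = 175.1 mm.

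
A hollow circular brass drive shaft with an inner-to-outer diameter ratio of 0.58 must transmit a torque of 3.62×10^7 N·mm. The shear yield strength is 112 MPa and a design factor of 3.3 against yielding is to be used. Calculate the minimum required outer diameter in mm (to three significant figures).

d_o = 183 mm

τ_allow = 112/3.3 = 33.94 MPa.
For a hollow shaft τ = 16T/[πd_o³(1−k⁴)] with k = 0.58, so 1−k⁴ = 0.8868.
d_o³ = 16T/[π τ_allow (1−k⁴)] = 16×3.6200×10^7/(π×33.94×0.8868) = 6.125×10^6 mm³.
d_o = 183.0 mm.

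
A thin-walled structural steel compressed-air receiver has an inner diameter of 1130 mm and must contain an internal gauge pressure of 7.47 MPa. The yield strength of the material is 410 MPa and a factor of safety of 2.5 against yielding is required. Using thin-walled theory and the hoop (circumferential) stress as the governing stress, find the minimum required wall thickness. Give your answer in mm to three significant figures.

σ_allow = 410/2.5 = 164.0 MPa.
Hoop stress σ_h = pD/(2t), so t = pD/(2σ_allow) = 7.47×1130/(2×164.0) = 25.74 mm.

t = 25.7 mm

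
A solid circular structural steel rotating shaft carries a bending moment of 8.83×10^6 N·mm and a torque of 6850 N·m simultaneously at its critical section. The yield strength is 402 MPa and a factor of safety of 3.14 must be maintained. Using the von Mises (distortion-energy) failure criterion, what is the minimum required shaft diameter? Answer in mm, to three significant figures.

d = 94.6 mm

σ_allow = σ_y/n = 402/3.14 = 128.0 MPa.
For a solid shaft σ_b = 32M/(πd³) and τ = 16T/(πd³), so the von Mises stress is σ' = (16/πd³)·√(4M²+3T²).
√(4M²+3T²) = √(4×(8.830×10^6)² + 3×(6.850×10^6)²) = 2.128×10^7 N·mm.
d³ = 16×2.128×10^7/(π×128.0) = 846400 mm³.
d = 94.59 mm.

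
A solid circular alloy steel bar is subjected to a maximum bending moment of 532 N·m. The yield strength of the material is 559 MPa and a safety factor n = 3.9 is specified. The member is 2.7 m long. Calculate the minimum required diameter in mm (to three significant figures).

d = 33.6 mm

σ_allow = 559/3.9 = 143.3 MPa.
For a solid circular section σ = 32M/(πd³), so d³ = 32M/(π σ_allow) = 32×532000/(π×143.3) = 37810 mm³.
d = 33.56 mm.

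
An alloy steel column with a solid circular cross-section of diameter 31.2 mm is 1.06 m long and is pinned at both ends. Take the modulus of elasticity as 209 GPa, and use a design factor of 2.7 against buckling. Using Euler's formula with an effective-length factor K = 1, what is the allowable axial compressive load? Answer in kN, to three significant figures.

I = πd⁴/64 = π×31.2⁴/64 = 46510 mm⁴.
Effective length L_e = KL = 1×1.06 m = 1060 mm.
Euler critical load P_cr = π²EI/L_e² = π²×209000×46510/1060² = 85390 N.
P_allow = P_cr/n = 85390/2.7 = 31630 N.

P_allow = 31.6 kN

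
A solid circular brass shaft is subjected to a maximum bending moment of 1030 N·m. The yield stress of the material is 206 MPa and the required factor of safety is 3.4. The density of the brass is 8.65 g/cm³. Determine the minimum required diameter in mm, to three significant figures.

σ_allow = 206/3.4 = 60.59 MPa.
For a solid circular section σ = 32M/(πd³), so d³ = 32M/(π σ_allow) = 32×1030000/(π×60.59) = 173200 mm³.
d = 55.74 mm.

d = 55.7 mm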